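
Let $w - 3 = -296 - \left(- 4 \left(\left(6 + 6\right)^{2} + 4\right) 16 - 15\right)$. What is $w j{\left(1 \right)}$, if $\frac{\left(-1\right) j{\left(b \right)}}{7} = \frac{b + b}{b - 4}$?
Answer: $\frac{128716}{3} \approx 42905.0$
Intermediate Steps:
$j{\left(b \right)} = - \frac{14 b}{-4 + b}$ ($j{\left(b \right)} = - 7 \frac{b + b}{b - 4} = - 7 \frac{2 b}{-4 + b} = - \frac{14 b}{-4 + b}$)
$w = 9194$ ($w = 3 - \left(281 + - 4 \left(\left(6 + 6\right)^{2} + 4\right) 16\right) = 3 - \left(281 + - 4 \left(12^{2} + 4\right) 16\right) = 3 - \left(281 + - 4 \left(144 + 4\right) 16\right) = 3 - \left(281 + \left(-4\right) 148 \cdot 16\right) = 3 - \left(281 - 9472\right) = 3 - -9191 = 3 + \left(-296 + 9487\right) = 3 + 9191 = 9194$)
$w j{\left(1 \right)} = 9194 \left(\left(-14\right) 1 \frac{1}{-4 + 1}\right) = 9194 \left(\left(-14\right) 1 \frac{1}{-3}\right) = 9194 \left(\left(-14\right) 1 \left(- \frac{1}{3}\right)\right) = 9194 \cdot \frac{14}{3} = \frac{128716}{3}$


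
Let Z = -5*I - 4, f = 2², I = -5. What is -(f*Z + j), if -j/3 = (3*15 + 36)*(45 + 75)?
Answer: 29076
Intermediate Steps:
f = 4
Z = 21 (Z = -5*(-5) - 4 = 25 - 4 = 21)
j = -29160 (j = -3*(3*15 + 36)*(45 + 75) = -3*(45 + 36)*120 = -243*120 = -3*9720 = -29160)
-(f*Z + j) = -(4*21 - 29160) = -(84 - 29160) = -1*(-29076) = 29076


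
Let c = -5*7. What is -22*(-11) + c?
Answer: 207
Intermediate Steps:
c = -35
-22*(-11) + c = -22*(-11) - 35 = 242 - 35 = 207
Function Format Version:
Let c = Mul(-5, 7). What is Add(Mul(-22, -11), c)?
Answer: 207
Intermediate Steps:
c = -35
Add(Mul(-22, -11), c) = Add(Mul(-22, -11), -35) = Add(242, -35) = 207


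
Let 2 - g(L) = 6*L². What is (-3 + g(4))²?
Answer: 9409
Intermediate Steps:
g(L) = 2 - 6*L²
(-3 + g(4))² = (-3 + (2 - 6*4²))² = (-3 + (2 - 6*16))² = (-3 + (2 - 96))² = (-3 - 94)² = (-97)² = 9409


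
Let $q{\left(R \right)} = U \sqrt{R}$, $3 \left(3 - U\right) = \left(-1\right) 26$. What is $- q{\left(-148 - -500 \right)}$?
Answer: $- \frac{140 \sqrt{22}}{3} \approx -218.89$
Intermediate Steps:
$U = \frac{35}{3}$ ($U = 3 - \frac{\left(-1\right) 26}{3} = 3 - - \frac{26}{3} = 3 + \frac{26}{3} = \frac{35}{3} \approx 11.667$)
$q{\left(R \right)} = \frac{35 \sqrt{R}}{3}$
$- q{\left(-148 - -500 \right)} = - \frac{35 \sqrt{-148 - -500}}{3} = - \frac{35 \sqrt{-148 + 500}}{3} = - \frac{35 \sqrt{352}}{3} = - \frac{35 \cdot 4 \sqrt{22}}{3} = - \frac{140 \sqrt{22}}{3}$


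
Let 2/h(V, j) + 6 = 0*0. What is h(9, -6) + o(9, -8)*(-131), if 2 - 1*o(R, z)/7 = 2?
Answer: -⅓ ≈ -0.33333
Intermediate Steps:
h(V, j) = -⅓ (h(V, j) = 2/(-6 + 0*0) = 2/(-6 + 0) = 2/(-6) = 2*(-⅙) = -⅓)
o(R, z) = 0 (o(R, z) = 14 - 7*2 = 14 - 14 = 0)
h(9, -6) + o(9, -8)*(-131) = -⅓ + 0*(-131) = -⅓ + 0 = -⅓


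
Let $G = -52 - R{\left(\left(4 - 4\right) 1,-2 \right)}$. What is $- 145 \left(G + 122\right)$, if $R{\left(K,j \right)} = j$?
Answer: $-10440$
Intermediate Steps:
$G = -50$ ($G = -52 - -2 = -52 + 2 = -50$)
$- 145 \left(G + 122\right) = - 145 \left(-50 + 122\right) = \left(-145\right) 72 = -10440$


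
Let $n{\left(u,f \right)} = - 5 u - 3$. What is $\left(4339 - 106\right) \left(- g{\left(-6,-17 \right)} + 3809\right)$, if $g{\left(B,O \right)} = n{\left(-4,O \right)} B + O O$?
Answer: $15331926$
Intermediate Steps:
$n{\left(u,f \right)} = -3 - 5 u$
$g{\left(B,O \right)} = O^{2} + 17 B$ ($g{\left(B,O \right)} = \left(-3 - -20\right) B + O O = \left(-3 + 20\right) B + O^{2} = 17 B + O^{2} = O^{2} + 17 B$)
$\left(4339 - 106\right) \left(- g{\left(-6,-17 \right)} + 3809\right) = \left(4339 - 106\right) \left(- (\left(-17\right)^{2} + 17 \left(-6\right)) + 3809\right) = 4233 \left(- (289 - 102) + 3809\right) = 4233 \left(\left(-1\right) 187 + 3809\right) = 4233 \left(-187 + 3809\right) = 4233 \cdot 3622 = 15331926$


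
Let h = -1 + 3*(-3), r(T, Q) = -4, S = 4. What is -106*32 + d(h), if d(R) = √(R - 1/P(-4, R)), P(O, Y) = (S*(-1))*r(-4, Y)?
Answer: -3392 + I*√161/4 ≈ -3392.0 + 3.1721*I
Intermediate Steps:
h = -10 (h = -1 - 9 = -10)
P(O, Y) = 16 (P(O, Y) = (4*(-1))*(-4) = -4*(-4) = 16)
d(R) = √(-1/16 + R) (d(R) = √(R - 1/16) = √(-1/16 + R))
-106*32 + d(h) = -106*32 + √(-1 + 16*(-10))/4 = -3392 + √(-1 - 160)/4 = -3392 + √(-161)/4 = -3392 + (I*√161)/4 = -3392 + I*√161/4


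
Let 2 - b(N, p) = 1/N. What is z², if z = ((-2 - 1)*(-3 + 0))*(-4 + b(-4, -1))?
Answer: 3969/16 ≈ 248.06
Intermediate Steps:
b(N, p) = 2 - 1/N
z = -63/4 (z = ((-2 - 1)*(-3 + 0))*(-4 + (2 - 1/(-4))) = (-3*(-3))*(-4 + (2 - 1*(-¼))) = 9*(-4 + (2 + ¼)) = 9*(-4 + 9/4) = 9*(-7/4) = -63/4 ≈ -15.750)
z² = (-63/4)² = 3969/16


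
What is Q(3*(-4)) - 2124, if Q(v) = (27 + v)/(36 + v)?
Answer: -16987/8 ≈ -2123.4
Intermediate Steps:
Q(v) = (27 + v)/(36 + v)
Q(3*(-4)) - 2124 = (27 + 3*(-4))/(36 + 3*(-4)) - 2124 = (27 - 12)/(36 - 12) - 2124 = 15/24 - 2124 = (1/24)*15 - 2124 = 5/8 - 2124 = -16987/8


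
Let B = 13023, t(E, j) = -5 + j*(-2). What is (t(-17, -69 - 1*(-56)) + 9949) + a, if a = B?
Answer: 22993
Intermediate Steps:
t(E, j) = -5 - 2*j
a = 13023
(t(-17, -69 - 1*(-56)) + 9949) + a = ((-5 - 2*(-69 - 1*(-56))) + 9949) + 13023 = ((-5 - 2*(-69 + 56)) + 9949) + 13023 = ((-5 - 2*(-13)) + 9949) + 13023 = ((-5 + 26) + 9949) + 13023 = (21 + 9949) + 13023 = 9970 + 13023 = 22993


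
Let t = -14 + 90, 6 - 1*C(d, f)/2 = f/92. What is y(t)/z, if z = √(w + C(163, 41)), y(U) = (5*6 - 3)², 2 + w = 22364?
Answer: 729*√47341498/1029163 ≈ 4.8738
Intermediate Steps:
w = 22362 (w = -2 + 22364 = 22362)
C(d, f) = 12 - f/46 (C(d, f) = 12 - 2*f/92 = 12 - f/46)
t = 76
y(U) = 729 (y(U) = (30 - 3)² = 27² = 729)
z = √47341498/46 (z = √(22362 + (12 - 1/46*41)) = √(22362 + (12 - 41/46)) = √(22362 + 511/46) = √(1029163/46) = √47341498/46 ≈ 149.58)
y(t)/z = 729/((√47341498/46)) = 729*(√47341498/1029163) = 729*√47341498/1029163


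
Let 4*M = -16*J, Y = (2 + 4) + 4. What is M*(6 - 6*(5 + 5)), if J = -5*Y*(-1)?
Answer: 10800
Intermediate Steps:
Y = 10 (Y = 6 + 4 = 10)
J = 50 (J = -5*10*(-1) = -50*(-1) = 50)
M = -200 (M = (-16*50)/4 = (¼)*(-800) = -200)
M*(6 - 6*(5 + 5)) = -200*(6 - 6*(5 + 5)) = -200*(6 - 6*10) = -200*(6 - 60) = -200*(-54) = 10800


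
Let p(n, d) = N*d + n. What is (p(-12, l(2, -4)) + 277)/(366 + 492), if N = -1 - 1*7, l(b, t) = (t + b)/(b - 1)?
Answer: 281/858 ≈ 0.32751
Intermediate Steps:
l(b, t) = (b + t)/(-1 + b)
N = -8 (N = -1 - 7 = -8)
p(n, d) = n - 8*d (p(n, d) = -8*d + n = n - 8*d)
(p(-12, l(2, -4)) + 277)/(366 + 492) = ((-12 - 8*(2 - 4)/(-1 + 2)) + 277)/(366 + 492) = ((-12 - 8*(-2)/1) + 277)/858 = ((-12 - 8*(-2)) + 277)*(1/858) = ((-12 + 16) + 277)*(1/858) = (4 + 277)*(1/858) = 281*(1/858) = 281/858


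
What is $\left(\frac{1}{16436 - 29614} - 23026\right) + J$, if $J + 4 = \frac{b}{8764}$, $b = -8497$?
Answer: $- \frac{1329946278995}{57745996} \approx -23031.0$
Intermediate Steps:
$J = - \frac{43553}{8764}$ ($J = -4 - \frac{8497}{8764} = - \frac{43553}{8764} \approx -4.9695$)
$\left(\frac{1}{16436 - 29614} - 23026\right) + J = \left(\frac{1}{16436 - 29614} - 23026\right) - \frac{43553}{8764} = \left(\frac{1}{-13178} - 23026\right) - \frac{43553}{8764} = \left(- \frac{1}{13178} - 23026\right) - \frac{43553}{8764} = - \frac{303436629}{13178} - \frac{43553}{8764} = - \frac{1329946278995}{57745996}$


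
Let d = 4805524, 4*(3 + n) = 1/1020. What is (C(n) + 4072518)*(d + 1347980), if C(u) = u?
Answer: 2130120174245798/85 ≈ 2.5060e+13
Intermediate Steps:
n = -12239/4080 (n = -3 + (1/4)/1020 = -3 + (1/4)*(1/1020) = -3 + 1/4080 = -12239/4080 ≈ -2.9998)
(C(n) + 4072518)*(d + 1347980) = (-12239/4080 + 4072518)*(4805524 + 1347980) = (16615861201/4080)*6153504 = 2130120174245798/85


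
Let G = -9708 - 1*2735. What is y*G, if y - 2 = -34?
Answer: 398176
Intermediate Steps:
y = -32 (y = 2 - 34 = -32)
G = -12443 (G = -9708 - 2735 = -12443)
y*G = -32*(-12443) = 398176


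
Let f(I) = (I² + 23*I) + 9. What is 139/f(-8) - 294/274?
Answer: -35360/15207 ≈ -2.3252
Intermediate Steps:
f(I) = 9 + I² + 23*I
139/f(-8) - 294/274 = 139/(9 + (-8)² + 23*(-8)) - 294/274 = 139/(9 + 64 - 184) - 294*1/274 = 139/(-111) - 147/137 = 139*(-1/111) - 147/137 = -139/111 - 147/137 = -35360/15207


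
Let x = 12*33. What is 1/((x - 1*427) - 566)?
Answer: -1/597 ≈ -0.0016750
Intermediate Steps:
x = 396
1/((x - 1*427) - 566) = 1/((396 - 1*427) - 566) = 1/((396 - 427) - 566) = 1/(-31 - 566) = 1/(-597) = -1/597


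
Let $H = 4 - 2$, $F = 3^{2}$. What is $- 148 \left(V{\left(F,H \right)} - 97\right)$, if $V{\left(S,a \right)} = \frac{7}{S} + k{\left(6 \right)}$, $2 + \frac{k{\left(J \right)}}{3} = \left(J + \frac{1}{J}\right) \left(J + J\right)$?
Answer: $- \frac{159544}{9} \approx -17727.0$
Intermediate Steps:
$F = 9$
$H = 2$ ($H = 4 - 2 = 2$)
$k{\left(J \right)} = -6 + 6 J \left(J + \frac{1}{J}\right)$ ($k{\left(J \right)} = -6 + 3 \left(J + \frac{1}{J}\right) \left(J + J\right) = -6 + 3 \left(J + \frac{1}{J}\right) 2 J = -6 + 3 \cdot 2 J \left(J + \frac{1}{J}\right) = -6 + 6 J \left(J + \frac{1}{J}\right)$)
$V{\left(S,a \right)} = 216 + \frac{7}{S}$ ($V{\left(S,a \right)} = \frac{7}{S} + 6 \cdot 6^{2} = \frac{7}{S} + 6 \cdot 36 = \frac{7}{S} + 216 = 216 + \frac{7}{S}$)
$- 148 \left(V{\left(F,H \right)} - 97\right) = - 148 \left(\left(216 + \frac{7}{9}\right) - 97\right) = - 148 \left(\frac{1951}{9} - 97\right) = \left(-148\right) \frac{1078}{9} = - \frac{159544}{9}$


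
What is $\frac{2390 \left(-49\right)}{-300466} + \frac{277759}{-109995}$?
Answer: $- \frac{35287810622}{16524878835} \approx -2.1354$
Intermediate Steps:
$\frac{2390 \left(-49\right)}{-300466} + \frac{277759}{-109995} = \left(-117110\right) \left(- \frac{1}{300466}\right) + 277759 \left(- \frac{1}{109995}\right) = \frac{58555}{150233} - \frac{277759}{109995} = - \frac{35287810622}{16524878835}$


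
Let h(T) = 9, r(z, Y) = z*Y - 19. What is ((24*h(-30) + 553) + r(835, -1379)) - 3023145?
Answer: -4173860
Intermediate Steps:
r(z, Y) = -19 + Y*z (r(z, Y) = Y*z - 19 = -19 + Y*z)
((24*h(-30) + 553) + r(835, -1379)) - 3023145 = ((24*9 + 553) + (-19 - 1379*835)) - 3023145 = ((216 + 553) + (-19 - 1151465)) - 3023145 = (769 - 1151484) - 3023145 = -1150715 - 3023145 = -4173860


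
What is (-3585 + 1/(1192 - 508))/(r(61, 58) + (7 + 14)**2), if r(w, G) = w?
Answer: -2452139/343368 ≈ -7.1414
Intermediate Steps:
(-3585 + 1/(1192 - 508))/(r(61, 58) + (7 + 14)**2) = (-3585 + 1/(1192 - 508))/(61 + (7 + 14)**2) = (-3585 + 1/684)/(61 + 21**2) = (-3585 + 1/684)/(61 + 441) = -2452139/684/502 = -2452139/684*1/502 = -2452139/343368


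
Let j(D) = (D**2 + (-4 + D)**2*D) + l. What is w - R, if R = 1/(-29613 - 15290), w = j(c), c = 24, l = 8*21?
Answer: 464476633/44903 ≈ 10344.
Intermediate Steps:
l = 168
j(D) = 168 + D**2 + D*(-4 + D)**2 (j(D) = (D**2 + (-4 + D)**2*D) + 168 = (D**2 + D*(-4 + D)**2) + 168 = 168 + D**2 + D*(-4 + D)**2)
w = 10344 (w = 168 + 24**2 + 24*(-4 + 24)**2 = 168 + 576 + 24*20**2 = 168 + 576 + 24*400 = 168 + 576 + 9600 = 10344)
R = -1/44903 (R = 1/(-44903) = -1/44903 ≈ -2.2270e-5)
w - R = 10344 - 1*(-1/44903) = 10344 + 1/44903 = 464476633/44903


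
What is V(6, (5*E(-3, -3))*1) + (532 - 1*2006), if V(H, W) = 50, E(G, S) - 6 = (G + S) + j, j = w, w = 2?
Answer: -1424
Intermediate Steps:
j = 2
E(G, S) = 8 + G + S (E(G, S) = 6 + ((G + S) + 2) = 6 + (2 + G + S) = 8 + G + S)
V(6, (5*E(-3, -3))*1) + (532 - 1*2006) = 50 + (532 - 1*2006) = 50 + (532 - 2006) = 50 - 1474 = -1424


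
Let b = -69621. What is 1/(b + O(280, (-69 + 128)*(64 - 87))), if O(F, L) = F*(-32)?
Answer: -1/78581 ≈ -1.2726e-5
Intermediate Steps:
O(F, L) = -32*F
1/(b + O(280, (-69 + 128)*(64 - 87))) = 1/(-69621 - 32*280) = 1/(-69621 - 8960) = 1/(-78581) = -1/78581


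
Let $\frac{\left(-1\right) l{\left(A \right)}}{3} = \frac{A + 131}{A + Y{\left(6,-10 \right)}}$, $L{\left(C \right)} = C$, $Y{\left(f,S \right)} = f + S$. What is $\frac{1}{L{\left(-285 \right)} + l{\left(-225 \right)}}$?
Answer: $- \frac{229}{65547} \approx -0.0034937$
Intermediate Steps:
$Y{\left(f,S \right)} = S + f$
$l{\left(A \right)} = - \frac{3 \left(131 + A\right)}{-4 + A}$ ($l{\left(A \right)} = - 3 \frac{A + 131}{A + \left(-10 + 6\right)} = - 3 \frac{131 + A}{A - 4} = - 3 \frac{131 + A}{-4 + A} = - \frac{3 \left(131 + A\right)}{-4 + A}$)
$\frac{1}{L{\left(-285 \right)} + l{\left(-225 \right)}} = \frac{1}{-285 + \frac{3 \left(-131 - -225\right)}{-4 - 225}} = \frac{1}{-285 + \frac{3 \left(-131 + 225\right)}{-229}} = \frac{1}{-285 + 3 \left(- \frac{1}{229}\right) 94} = \frac{1}{-285 - \frac{282}{229}} = \frac{1}{- \frac{65547}{229}} = - \frac{229}{65547}$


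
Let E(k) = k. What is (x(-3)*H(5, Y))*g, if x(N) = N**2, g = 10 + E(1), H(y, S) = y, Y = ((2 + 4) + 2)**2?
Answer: 495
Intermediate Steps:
Y = 64 (Y = (6 + 2)**2 = 8**2 = 64)
g = 11 (g = 10 + 1 = 11)
(x(-3)*H(5, Y))*g = ((-3)**2*5)*11 = (9*5)*11 = 45*11 = 495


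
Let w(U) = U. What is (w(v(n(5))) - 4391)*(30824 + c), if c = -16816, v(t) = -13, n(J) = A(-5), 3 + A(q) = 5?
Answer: -61691232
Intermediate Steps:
A(q) = 2 (A(q) = -3 + 5 = 2)
n(J) = 2
(w(v(n(5))) - 4391)*(30824 + c) = (-13 - 4391)*(30824 - 16816) = -4404*14008 = -61691232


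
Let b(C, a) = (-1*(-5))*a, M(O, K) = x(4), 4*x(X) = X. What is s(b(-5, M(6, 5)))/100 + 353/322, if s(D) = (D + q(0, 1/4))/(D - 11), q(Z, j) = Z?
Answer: 21019/19320 ≈ 1.0879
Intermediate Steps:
x(X) = X/4
M(O, K) = 1 (M(O, K) = (¼)*4 = 1)
b(C, a) = 5*a
s(D) = D/(-11 + D) (s(D) = (D + 0)/(D - 11) = D/(-11 + D))
s(b(-5, M(6, 5)))/100 + 353/322 = ((5*1)/(-11 + 5*1))/100 + 353/322 = (5/(-11 + 5))*(1/100) + 353*(1/322) = (5/(-6))*(1/100) + 353/322 = (5*(-⅙))*(1/100) + 353/322 = -⅚*1/100 + 353/322 = -1/120 + 353/322 = 21019/19320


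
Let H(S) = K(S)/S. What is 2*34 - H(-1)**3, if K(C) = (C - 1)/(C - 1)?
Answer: 69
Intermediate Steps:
K(C) = 1 (K(C) = (-1 + C)/(-1 + C) = 1)
H(S) = 1/S
2*34 - H(-1)**3 = 2*34 - (1/(-1))**3 = 68 - 1*(-1)**3 = 68 - 1*(-1) = 68 + 1 = 69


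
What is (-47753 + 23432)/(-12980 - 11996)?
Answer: 24321/24976 ≈ 0.97377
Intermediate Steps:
(-47753 + 23432)/(-12980 - 11996) = -24321/(-24976) = -24321*(-1/24976) = 24321/24976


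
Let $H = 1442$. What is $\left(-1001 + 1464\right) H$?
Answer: $667646$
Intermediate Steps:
$\left(-1001 + 1464\right) H = \left(-1001 + 1464\right) 1442 = 463 \cdot 1442 = 667646$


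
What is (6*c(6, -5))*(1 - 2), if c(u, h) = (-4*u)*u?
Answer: 864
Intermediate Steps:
c(u, h) = -4*u²
(6*c(6, -5))*(1 - 2) = (6*(-4*6²))*(1 - 2) = (6*(-4*36))*(-1) = (6*(-144))*(-1) = -864*(-1) = 864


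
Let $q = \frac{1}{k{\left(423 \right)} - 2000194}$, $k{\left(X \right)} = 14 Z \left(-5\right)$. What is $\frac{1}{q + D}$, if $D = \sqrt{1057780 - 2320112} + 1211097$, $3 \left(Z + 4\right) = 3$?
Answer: $\frac{4844310490100040848}{5866934950873478071424801} - \frac{7999872000512 i \sqrt{315583}}{5866934950873478071424801} \approx 8.257 \cdot 10^{-7} - 7.66 \cdot 10^{-10} i$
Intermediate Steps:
$Z = -3$ ($Z = -4 + \frac{1}{3} \cdot 3 = -4 + 1 = -3$)
$k{\left(X \right)} = 210$ ($k{\left(X \right)} = 14 \left(-3\right) \left(-5\right) = \left(-42\right) \left(-5\right) = 210$)
$q = - \frac{1}{1999984}$ ($q = \frac{1}{210 - 2000194} = \frac{1}{-1999984} = - \frac{1}{1999984} \approx -5.0 \cdot 10^{-7}$)
$D = 1211097 + 2 i \sqrt{315583}$ ($D = \sqrt{-1262332} + 1211097 = 2 i \sqrt{315583} + 1211097 = 1211097 + 2 i \sqrt{315583} \approx 1.2111 \cdot 10^{6} + 1123.5 i$)
$\frac{1}{q + D} = \frac{1}{- \frac{1}{1999984} + \left(1211097 + 2 i \sqrt{315583}\right)} = \frac{1}{\frac{2422174622447}{1999984} + 2 i \sqrt{315583}}$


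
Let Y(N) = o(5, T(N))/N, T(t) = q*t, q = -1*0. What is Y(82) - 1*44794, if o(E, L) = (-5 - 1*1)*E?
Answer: -1836569/41 ≈ -44794.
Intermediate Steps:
q = 0
T(t) = 0 (T(t) = 0*t = 0)
o(E, L) = -6*E (o(E, L) = (-5 - 1)*E = -6*E)
Y(N) = -30/N (Y(N) = (-6*5)/N = -30/N)
Y(82) - 1*44794 = -30/82 - 1*44794 = -30*1/82 - 44794 = -15/41 - 44794 = -1836569/41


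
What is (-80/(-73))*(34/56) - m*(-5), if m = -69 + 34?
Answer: -89085/511 ≈ -174.33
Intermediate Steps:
m = -35
(-80/(-73))*(34/56) - m*(-5) = (-80/(-73))*(34/56) - (-35)*(-5) = (-80*(-1/73))*(34*(1/56)) - 1*175 = (80/73)*(17/28) - 175 = 340/511 - 175 = -89085/511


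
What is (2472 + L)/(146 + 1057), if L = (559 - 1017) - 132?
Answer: 1882/1203 ≈ 1.5644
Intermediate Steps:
L = -590 (L = -458 - 132 = -590)
(2472 + L)/(146 + 1057) = (2472 - 590)/(146 + 1057) = 1882/1203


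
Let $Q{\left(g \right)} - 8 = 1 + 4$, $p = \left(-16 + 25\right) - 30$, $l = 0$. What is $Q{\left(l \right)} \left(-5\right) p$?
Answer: $1365$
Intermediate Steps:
$p = -21$ ($p = 9 - 30 = -21$)
$Q{\left(g \right)} = 13$ ($Q{\left(g \right)} = 8 + \left(1 + 4\right) = 8 + 5 = 13$)
$Q{\left(l \right)} \left(-5\right) p = 13 \left(-5\right) \left(-21\right) = \left(-65\right) \left(-21\right) = 1365$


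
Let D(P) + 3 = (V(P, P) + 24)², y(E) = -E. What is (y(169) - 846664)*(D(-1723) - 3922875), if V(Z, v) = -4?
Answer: 3321683812174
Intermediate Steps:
D(P) = 397 (D(P) = -3 + (-4 + 24)² = -3 + 20² = -3 + 400 = 397)
(y(169) - 846664)*(D(-1723) - 3922875) = (-1*169 - 846664)*(397 - 3922875) = (-169 - 846664)*(-3922478) = -846833*(-3922478) = 3321683812174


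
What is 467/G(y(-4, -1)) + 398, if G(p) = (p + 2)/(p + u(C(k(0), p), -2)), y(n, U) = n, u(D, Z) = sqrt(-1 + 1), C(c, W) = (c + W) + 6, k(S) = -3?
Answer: 1332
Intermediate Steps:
C(c, W) = 6 + W + c (C(c, W) = (W + c) + 6 = 6 + W + c)
u(D, Z) = 0 (u(D, Z) = sqrt(0) = 0)
G(p) = (2 + p)/p (G(p) = (p + 2)/(p + 0) = (2 + p)/p)
467/G(y(-4, -1)) + 398 = 467/(((2 - 4)/(-4))) + 398 = 467/((-1/4*(-2))) + 398 = 467/(1/2) + 398 = 467*2 + 398 = 934 + 398 = 1332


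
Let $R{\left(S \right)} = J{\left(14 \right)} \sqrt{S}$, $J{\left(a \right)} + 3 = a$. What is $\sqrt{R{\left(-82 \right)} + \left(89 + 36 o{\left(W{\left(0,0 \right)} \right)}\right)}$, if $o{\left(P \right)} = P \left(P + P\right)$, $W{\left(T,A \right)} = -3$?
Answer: $\sqrt{737 + 11 i \sqrt{82}} \approx 27.209 + 1.8304 i$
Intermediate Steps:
$J{\left(a \right)} = -3 + a$
$o{\left(P \right)} = 2 P^{2}$ ($o{\left(P \right)} = P 2 P = 2 P^{2}$)
$R{\left(S \right)} = 11 \sqrt{S}$ ($R{\left(S \right)} = \left(-3 + 14\right) \sqrt{S} = 11 \sqrt{S}$)
$\sqrt{R{\left(-82 \right)} + \left(89 + 36 o{\left(W{\left(0,0 \right)} \right)}\right)} = \sqrt{11 \sqrt{-82} + \left(89 + 36 \cdot 2 \left(-3\right)^{2}\right)} = \sqrt{11 i \sqrt{82} + \left(89 + 36 \cdot 2 \cdot 9\right)} = \sqrt{11 i \sqrt{82} + \left(89 + 36 \cdot 18\right)} = \sqrt{11 i \sqrt{82} + \left(89 + 648\right)} = \sqrt{11 i \sqrt{82} + 737} = \sqrt{737 + 11 i \sqrt{82}}$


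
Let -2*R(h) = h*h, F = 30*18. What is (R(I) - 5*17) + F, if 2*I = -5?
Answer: 3615/8 ≈ 451.88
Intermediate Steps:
I = -5/2 (I = (1/2)*(-5) = -5/2 ≈ -2.5000)
F = 540
R(h) = -h**2/2 (R(h) = -h*h/2 = -h**2/2)
(R(I) - 5*17) + F = (-(-5/2)**2/2 - 5*17) + 540 = (-1/2*25/4 - 85) + 540 = (-25/8 - 85) + 540 = -705/8 + 540 = 3615/8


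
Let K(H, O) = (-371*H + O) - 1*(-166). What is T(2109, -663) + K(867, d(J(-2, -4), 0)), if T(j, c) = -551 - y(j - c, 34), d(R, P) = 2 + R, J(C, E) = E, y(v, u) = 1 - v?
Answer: -319273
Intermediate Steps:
T(j, c) = -552 + j - c (T(j, c) = -551 - (1 - (j - c)) = -551 - (1 + (c - j)) = -551 - (1 + c - j) = -551 + (-1 + j - c) = -552 + j - c)
K(H, O) = 166 + O - 371*H (K(H, O) = (O - 371*H) + 166 = 166 + O - 371*H)
T(2109, -663) + K(867, d(J(-2, -4), 0)) = (-552 + 2109 - 1*(-663)) + (166 + (2 - 4) - 371*867) = (-552 + 2109 + 663) + (166 - 2 - 321657) = 2220 - 321493 = -319273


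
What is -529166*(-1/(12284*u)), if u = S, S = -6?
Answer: -264583/36852 ≈ -7.1796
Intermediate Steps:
u = -6
-529166*(-1/(12284*u)) = -529166/((-12284*(-6))) = -529166/73704 = -529166*1/73704 = -264583/36852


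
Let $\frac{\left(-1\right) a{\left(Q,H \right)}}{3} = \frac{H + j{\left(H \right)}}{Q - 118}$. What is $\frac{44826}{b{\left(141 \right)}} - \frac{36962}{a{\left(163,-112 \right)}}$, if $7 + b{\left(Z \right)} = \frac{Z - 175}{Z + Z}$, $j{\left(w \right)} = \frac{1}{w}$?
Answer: $- \frac{14163479061}{1259518} \approx -11245.0$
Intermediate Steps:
$a{\left(Q,H \right)} = - \frac{3 \left(H + \frac{1}{H}\right)}{-118 + Q}$ ($a{\left(Q,H \right)} = - 3 \frac{H + \frac{1}{H}}{Q - 118} = - 3 \frac{H + \frac{1}{H}}{-118 + Q} = - \frac{3 \left(H + \frac{1}{H}\right)}{-118 + Q}$)
$b{\left(Z \right)} = -7 + \frac{-175 + Z}{2 Z}$ ($b{\left(Z \right)} = -7 + \frac{Z - 175}{Z + Z} = -7 + \frac{-175 + Z}{2 Z}$)
$\frac{44826}{b{\left(141 \right)}} - \frac{36962}{a{\left(163,-112 \right)}} = \frac{44826}{\frac{1}{2} \cdot \frac{1}{141} \left(-175 - 1833\right)} - \frac{36962}{3 \frac{1}{-112} \frac{1}{-118 + 163} \left(-1 - \left(-112\right)^{2}\right)} = \frac{44826}{\frac{1}{2} \cdot \frac{1}{141} \left(-175 - 1833\right)} - \frac{36962}{3 \left(- \frac{1}{112}\right) \frac{1}{45} \left(-1 - 12544\right)} = \frac{44826}{\frac{1}{2} \cdot \frac{1}{141} \left(-2008\right)} - \frac{36962}{3 \left(- \frac{1}{112}\right) \frac{1}{45} \left(-1 - 12544\right)} = \frac{44826}{- \frac{1004}{141}} - \frac{36962}{3 \left(- \frac{1}{112}\right) \frac{1}{45} \left(-12545\right)} = 44826 \left(- \frac{141}{1004}\right) - \frac{36962}{\frac{2509}{336}} = - \frac{3160233}{502} - \frac{12419232}{2509} = - \frac{14163479061}{1259518}$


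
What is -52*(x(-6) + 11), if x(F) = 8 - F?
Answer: -1300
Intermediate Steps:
-52*(x(-6) + 11) = -52*((8 - 1*(-6)) + 11) = -52*((8 + 6) + 11) = -52*(14 + 11) = -52*25 = -1300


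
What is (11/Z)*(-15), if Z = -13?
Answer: 165/13 ≈ 12.692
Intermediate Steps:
(11/Z)*(-15) = (11/(-13))*(-15) = -1/13*11*(-15) = -11/13*(-15) = 165/13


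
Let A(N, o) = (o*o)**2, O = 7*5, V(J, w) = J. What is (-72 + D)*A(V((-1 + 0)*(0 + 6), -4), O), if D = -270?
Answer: -513213750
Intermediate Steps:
O = 35
A(N, o) = o**4 (A(N, o) = (o**2)**2 = o**4)
(-72 + D)*A(V((-1 + 0)*(0 + 6), -4), O) = (-72 - 270)*35**4 = -342*1500625 = -513213750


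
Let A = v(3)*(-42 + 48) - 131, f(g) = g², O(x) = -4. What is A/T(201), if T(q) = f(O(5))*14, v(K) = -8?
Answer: -179/224 ≈ -0.79911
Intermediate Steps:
A = -179 (A = -8*(-42 + 48) - 131 = -8*6 - 131 = -48 - 131 = -179)
T(q) = 224 (T(q) = (-4)²*14 = 16*14 = 224)
A/T(201) = -179/224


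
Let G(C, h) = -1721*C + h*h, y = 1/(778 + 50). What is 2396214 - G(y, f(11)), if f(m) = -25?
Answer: 1983549413/828 ≈ 2.3956e+6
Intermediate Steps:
y = 1/828 ≈ 0.0012077
G(C, h) = h² - 1721*C (G(C, h) = -1721*C + h² = h² - 1721*C)
2396214 - G(y, f(11)) = 2396214 - ((-25)² - 1721*1/828) = 2396214 - (625 - 1721/828) = 2396214 - 1*515779/828 = 2396214 - 515779/828 = 1983549413/828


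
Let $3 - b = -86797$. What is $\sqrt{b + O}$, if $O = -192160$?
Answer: $4 i \sqrt{6585} \approx 324.59 i$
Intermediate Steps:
$b = 86800$ ($b = 3 - -86797 = 3 + 86797 = 86800$)
$\sqrt{b + O} = \sqrt{86800 - 192160} = \sqrt{-105360} = 4 i \sqrt{6585}$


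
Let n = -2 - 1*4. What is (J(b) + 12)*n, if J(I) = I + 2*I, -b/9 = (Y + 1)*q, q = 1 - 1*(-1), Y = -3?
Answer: -720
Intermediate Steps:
q = 2 (q = 1 + 1 = 2)
b = 36 (b = -9*(-3 + 1)*2 = -(-18)*2 = -9*(-4) = 36)
n = -6 (n = -2 - 4 = -6)
J(I) = 3*I
(J(b) + 12)*n = (3*36 + 12)*(-6) = (108 + 12)*(-6) = 120*(-6) = -720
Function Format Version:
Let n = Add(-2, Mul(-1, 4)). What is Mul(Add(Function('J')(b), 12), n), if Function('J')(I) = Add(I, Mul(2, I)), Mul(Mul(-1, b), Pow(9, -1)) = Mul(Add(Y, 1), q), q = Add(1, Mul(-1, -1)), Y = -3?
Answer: -720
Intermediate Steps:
q = 2 (q = Add(1, 1) = 2)
b = 36 (b = Mul(-9, Mul(Add(-3, 1), 2)) = Mul(-9, Mul(-2, 2)) = Mul(-9, -4) = 36)
n = -6 (n = Add(-2, -4) = -6)
Function('J')(I) = Mul(3, I)
Mul(Add(Function('J')(b), 12), n) = Mul(Add(Mul(3, 36), 12), -6) = Mul(Add(108, 12), -6) = Mul(120, -6) = -720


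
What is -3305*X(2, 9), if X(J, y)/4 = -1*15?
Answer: 198300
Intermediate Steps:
X(J, y) = -60 (X(J, y) = 4*(-1*15) = 4*(-15) = -60)
-3305*X(2, 9) = -3305*(-60) = 198300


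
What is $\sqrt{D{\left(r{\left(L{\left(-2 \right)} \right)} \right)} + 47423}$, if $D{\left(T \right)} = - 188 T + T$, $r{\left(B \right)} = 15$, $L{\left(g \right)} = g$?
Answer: $\sqrt{44618} \approx 211.23$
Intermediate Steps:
$D{\left(T \right)} = - 187 T$
$\sqrt{D{\left(r{\left(L{\left(-2 \right)} \right)} \right)} + 47423} = \sqrt{\left(-187\right) 15 + 47423} = \sqrt{-2805 + 47423} = \sqrt{44618}$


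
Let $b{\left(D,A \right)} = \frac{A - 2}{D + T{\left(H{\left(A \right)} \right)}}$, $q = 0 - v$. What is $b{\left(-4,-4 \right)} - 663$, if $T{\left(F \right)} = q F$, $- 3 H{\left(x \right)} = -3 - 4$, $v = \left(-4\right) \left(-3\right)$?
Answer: $- \frac{10605}{16} \approx -662.81$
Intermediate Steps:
$v = 12$
$q = -12$ ($q = 0 - 12 = -12$)
$H{\left(x \right)} = \frac{7}{3}$ ($H{\left(x \right)} = - \frac{-3 - 4}{3} = \left(- \frac{1}{3}\right) \left(-7\right) = \frac{7}{3}$)
$T{\left(F \right)} = - 12 F$
$b{\left(D,A \right)} = \frac{-2 + A}{-28 + D}$ ($b{\left(D,A \right)} = \frac{A - 2}{D - 28} = \frac{-2 + A}{D - 28} = \frac{-2 + A}{-28 + D}$)
$b{\left(-4,-4 \right)} - 663 = \frac{-2 - 4}{-28 - 4} - 663 = \frac{1}{-32} \left(-6\right) - 663 = \left(- \frac{1}{32}\right) \left(-6\right) - 663 = \frac{3}{16} - 663 = - \frac{10605}{16}$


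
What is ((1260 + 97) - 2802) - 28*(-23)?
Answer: -801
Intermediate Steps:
((1260 + 97) - 2802) - 28*(-23) = (1357 - 2802) + 644 = -1445 + 644 = -801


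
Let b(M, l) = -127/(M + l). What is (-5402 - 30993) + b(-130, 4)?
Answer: -4585643/126 ≈ -36394.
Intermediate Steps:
(-5402 - 30993) + b(-130, 4) = (-5402 - 30993) - 127/(-130 + 4) = -36395 - 127/(-126) = -36395 - 127*(-1/126) = -36395 + 127/126 = -4585643/126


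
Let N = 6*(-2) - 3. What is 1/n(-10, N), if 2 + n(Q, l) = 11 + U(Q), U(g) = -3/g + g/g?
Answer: 10/103 ≈ 0.097087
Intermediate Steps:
U(g) = 1 - 3/g (U(g) = -3/g + 1 = 1 - 3/g)
N = -15 (N = -12 - 3 = -15)
n(Q, l) = 9 + (-3 + Q)/Q (n(Q, l) = -2 + (11 + (-3 + Q)/Q) = 9 + (-3 + Q)/Q)
1/n(-10, N) = 1/(10 - 3/(-10)) = 1/(10 - 3*(-⅒)) = 1/(10 + 3/10) = 1/(103/10) = 10/103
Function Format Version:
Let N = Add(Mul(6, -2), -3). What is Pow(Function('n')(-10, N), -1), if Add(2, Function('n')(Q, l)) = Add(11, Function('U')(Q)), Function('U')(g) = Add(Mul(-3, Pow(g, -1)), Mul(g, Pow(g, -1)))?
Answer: Rational(10, 103) ≈ 0.097087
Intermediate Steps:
Function('U')(g) = Add(1, Mul(-3, Pow(g, -1))) (Function('U')(g) = Add(Mul(-3, Pow(g, -1)), 1) = Add(1, Mul(-3, Pow(g, -1))))
N = -15 (N = Add(-12, -3) = -15)
Function('n')(Q, l) = Add(9, Mul(Pow(Q, -1), Add(-3, Q))) (Function('n')(Q, l) = Add(-2, Add(11, Mul(Pow(Q, -1), Add(-3, Q)))) = Add(9, Mul(Pow(Q, -1), Add(-3, Q))))
Pow(Function('n')(-10, N), -1) = Pow(Add(10, Mul(-3, Pow(-10, -1))), -1) = Pow(Add(10, Mul(-3, Rational(-1, 10))), -1) = Pow(Add(10, Rational(3, 10)), -1) = Pow(Rational(103, 10), -1) = Rational(10, 103)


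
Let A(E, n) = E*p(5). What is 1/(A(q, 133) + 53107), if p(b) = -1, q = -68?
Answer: 1/53175 ≈ 1.8806e-5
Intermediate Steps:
A(E, n) = -E (A(E, n) = E*(-1) = -E)
1/(A(q, 133) + 53107) = 1/(-1*(-68) + 53107) = 1/(68 + 53107) = 1/53175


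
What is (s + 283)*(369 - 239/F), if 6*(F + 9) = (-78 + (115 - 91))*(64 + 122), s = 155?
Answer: 90704836/561 ≈ 1.6168e+5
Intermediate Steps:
F = -1683 (F = -9 + ((-78 + (115 - 91))*(64 + 122))/6 = -9 + ((-78 + 24)*186)/6 = -9 + (-54*186)/6 = -9 + (⅙)*(-10044) = -9 - 1674 = -1683)
(s + 283)*(369 - 239/F) = (155 + 283)*(369 - 239/(-1683)) = 438*(369 - 239*(-1/1683)) = 438*(369 + 239/1683) = 438*(621266/1683) = 90704836/561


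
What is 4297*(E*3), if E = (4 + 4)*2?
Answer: 206256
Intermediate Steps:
E = 16 (E = 8*2 = 16)
4297*(E*3) = 4297*(16*3) = 4297*48 = 206256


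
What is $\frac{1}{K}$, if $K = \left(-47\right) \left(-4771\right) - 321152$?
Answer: $- \frac{1}{96915} \approx -1.0318 \cdot 10^{-5}$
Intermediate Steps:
$K = -96915$ ($K = 224237 - 321152 = -96915$)
$\frac{1}{K} = \frac{1}{-96915} = - \frac{1}{96915}$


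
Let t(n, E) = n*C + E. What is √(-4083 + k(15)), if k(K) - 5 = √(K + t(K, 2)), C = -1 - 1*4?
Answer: √(-4078 + I*√58) ≈ 0.0596 + 63.859*I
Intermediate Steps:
C = -5 (C = -1 - 4 = -5)
t(n, E) = E - 5*n (t(n, E) = n*(-5) + E = -5*n + E = E - 5*n)
k(K) = 5 + √(2 - 4*K) (k(K) = 5 + √(K + (2 - 5*K)) = 5 + √(2 - 4*K))
√(-4083 + k(15)) = √(-4083 + (5 + √(2 - 4*15))) = √(-4083 + (5 + √(2 - 60))) = √(-4083 + (5 + √(-58))) = √(-4083 + (5 + I*√58)) = √(-4078 + I*√58)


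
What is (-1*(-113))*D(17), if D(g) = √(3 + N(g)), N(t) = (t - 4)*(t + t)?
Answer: 113*√445 ≈ 2383.7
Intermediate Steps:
N(t) = 2*t*(-4 + t) (N(t) = (-4 + t)*(2*t) = 2*t*(-4 + t))
D(g) = √(3 + 2*g*(-4 + g))
(-1*(-113))*D(17) = (-1*(-113))*√(3 + 2*17*(-4 + 17)) = 113*√(3 + 2*17*13) = 113*√(3 + 442) = 113*√445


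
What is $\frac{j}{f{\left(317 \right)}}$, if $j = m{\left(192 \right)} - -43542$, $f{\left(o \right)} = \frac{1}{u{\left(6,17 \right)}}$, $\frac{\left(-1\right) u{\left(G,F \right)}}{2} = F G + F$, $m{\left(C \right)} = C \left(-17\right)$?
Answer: $-9586164$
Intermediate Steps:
$m{\left(C \right)} = - 17 C$
$u{\left(G,F \right)} = - 2 F - 2 F G$ ($u{\left(G,F \right)} = - 2 \left(F G + F\right) = - 2 \left(F + F G\right) = - 2 F - 2 F G$)
$f{\left(o \right)} = - \frac{1}{238}$ ($f{\left(o \right)} = \frac{1}{\left(-2\right) 17 \left(1 + 6\right)} = \frac{1}{\left(-2\right) 17 \cdot 7} = \frac{1}{-238} = - \frac{1}{238}$)
$j = 40278$ ($j = \left(-17\right) 192 - -43542 = -3264 + 43542 = 40278$)
$\frac{j}{f{\left(317 \right)}} = \frac{40278}{- \frac{1}{238}} = 40278 \left(-238\right) = -9586164$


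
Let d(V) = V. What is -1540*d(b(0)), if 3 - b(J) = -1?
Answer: -6160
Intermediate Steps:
b(J) = 4 (b(J) = 3 - 1*(-1) = 3 + 1 = 4)
-1540*d(b(0)) = -1540*4 = -6160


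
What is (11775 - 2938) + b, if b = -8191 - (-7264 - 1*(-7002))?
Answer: 908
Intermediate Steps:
b = -7929 (b = -8191 - (-7264 + 7002) = -8191 - 1*(-262) = -8191 + 262 = -7929)
(11775 - 2938) + b = (11775 - 2938) - 7929 = 8837 - 7929 = 908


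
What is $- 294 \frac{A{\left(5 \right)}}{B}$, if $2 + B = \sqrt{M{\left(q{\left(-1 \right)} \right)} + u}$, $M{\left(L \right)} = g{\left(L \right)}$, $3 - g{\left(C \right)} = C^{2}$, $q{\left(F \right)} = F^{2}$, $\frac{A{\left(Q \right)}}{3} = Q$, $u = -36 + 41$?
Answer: $-2940 - 1470 \sqrt{7} \approx -6829.3$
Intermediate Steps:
$u = 5$
$A{\left(Q \right)} = 3 Q$
$g{\left(C \right)} = 3 - C^{2}$
$M{\left(L \right)} = 3 - L^{2}$
$B = -2 + \sqrt{7}$ ($B = -2 + \sqrt{\left(3 - \left(\left(-1\right)^{2}\right)^{2}\right) + 5} = -2 + \sqrt{\left(3 - 1^{2}\right) + 5} = -2 + \sqrt{\left(3 - 1\right) + 5} = -2 + \sqrt{2 + 5} = -2 + \sqrt{7} \approx 0.64575$)
$- 294 \frac{A{\left(5 \right)}}{B} = - 294 \frac{3 \cdot 5}{-2 + \sqrt{7}} = - 294 \frac{15}{-2 + \sqrt{7}} = - \frac{4410}{-2 + \sqrt{7}}$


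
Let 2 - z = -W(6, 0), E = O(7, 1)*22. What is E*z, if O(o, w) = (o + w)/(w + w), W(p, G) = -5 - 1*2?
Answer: -440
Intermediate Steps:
W(p, G) = -7 (W(p, G) = -5 - 2 = -7)
O(o, w) = (o + w)/(2*w) (O(o, w) = (o + w)/((2*w)) = (o + w)*(1/(2*w)) = (o + w)/(2*w))
E = 88 (E = ((½)*(7 + 1)/1)*22 = ((½)*1*8)*22 = 4*22 = 88)
z = -5 (z = 2 - (-1)*(-7) = 2 - 1*7 = 2 - 7 = -5)
E*z = 88*(-5) = -440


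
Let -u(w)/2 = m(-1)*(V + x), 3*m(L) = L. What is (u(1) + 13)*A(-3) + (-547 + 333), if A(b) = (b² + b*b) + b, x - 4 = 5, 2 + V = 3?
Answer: 81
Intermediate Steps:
V = 1 (V = -2 + 3 = 1)
m(L) = L/3
x = 9 (x = 4 + 5 = 9)
A(b) = b + 2*b² (A(b) = (b² + b²) + b = 2*b² + b = b + 2*b²)
u(w) = 20/3 (u(w) = -2*(⅓)*(-1)*(1 + 9) = -(-2)*10/3 = -2*(-10/3) = 20/3)
(u(1) + 13)*A(-3) + (-547 + 333) = (20/3 + 13)*(-3*(1 + 2*(-3))) + (-547 + 333) = 59*(-3*(1 - 6))/3 - 214 = 59*(-3*(-5))/3 - 214 = (59/3)*15 - 214 = 295 - 214 = 81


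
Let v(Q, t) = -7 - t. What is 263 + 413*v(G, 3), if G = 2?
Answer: -3867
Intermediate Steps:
263 + 413*v(G, 3) = 263 + 413*(-7 - 1*3) = 263 + 413*(-7 - 3) = 263 + 413*(-10) = 263 - 4130 = -3867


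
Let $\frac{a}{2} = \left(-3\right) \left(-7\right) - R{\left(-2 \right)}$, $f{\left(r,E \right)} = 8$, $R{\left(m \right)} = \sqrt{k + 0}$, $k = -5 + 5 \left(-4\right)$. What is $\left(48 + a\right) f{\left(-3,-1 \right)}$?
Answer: $720 - 80 i \approx 720.0 - 80.0 i$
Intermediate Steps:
$k = -25$ ($k = -5 - 20 = -25$)
$R{\left(m \right)} = 5 i$ ($R{\left(m \right)} = \sqrt{-25 + 0} = \sqrt{-25} = 5 i$)
$a = 42 - 10 i$ ($a = 2 \left(\left(-3\right) \left(-7\right) - 5 i\right) = 2 \left(21 - 5 i\right) = 42 - 10 i \approx 42.0 - 10.0 i$)
$\left(48 + a\right) f{\left(-3,-1 \right)} = \left(48 + \left(42 - 10 i\right)\right) 8 = \left(90 - 10 i\right) 8 = 720 - 80 i$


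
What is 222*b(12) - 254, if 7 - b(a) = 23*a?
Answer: -59972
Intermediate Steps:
b(a) = 7 - 23*a
222*b(12) - 254 = 222*(7 - 23*12) - 254 = 222*(7 - 276) - 254 = 222*(-269) - 254 = -59718 - 254 = -59972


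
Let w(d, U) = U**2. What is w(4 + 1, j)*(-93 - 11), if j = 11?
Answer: -12584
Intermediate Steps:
w(4 + 1, j)*(-93 - 11) = 11**2*(-93 - 11) = 121*(-104) = -12584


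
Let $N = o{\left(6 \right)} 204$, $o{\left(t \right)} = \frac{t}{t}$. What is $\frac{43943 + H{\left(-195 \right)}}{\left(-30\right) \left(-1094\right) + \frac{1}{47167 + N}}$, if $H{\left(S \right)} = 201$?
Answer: $\frac{2091145424}{1554716221} \approx 1.345$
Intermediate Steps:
$o{\left(t \right)} = 1$
$N = 204$ ($N = 1 \cdot 204 = 204$)
$\frac{43943 + H{\left(-195 \right)}}{\left(-30\right) \left(-1094\right) + \frac{1}{47167 + N}} = \frac{43943 + 201}{\left(-30\right) \left(-1094\right) + \frac{1}{47167 + 204}} = \frac{44144}{32820 + \frac{1}{47371}} = \frac{44144}{\frac{1554716221}{47371}} = 44144 \cdot \frac{47371}{1554716221} = \frac{2091145424}{1554716221}$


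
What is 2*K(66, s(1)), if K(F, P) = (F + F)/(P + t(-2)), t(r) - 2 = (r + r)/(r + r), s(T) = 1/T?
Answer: 66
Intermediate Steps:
t(r) = 3 (t(r) = 2 + (r + r)/(r + r) = 2 + (2*r)/((2*r)) = 2 + (2*r)*(1/(2*r)) = 2 + 1 = 3)
K(F, P) = 2*F/(3 + P) (K(F, P) = (F + F)/(P + 3) = (2*F)/(3 + P) = 2*F/(3 + P))
2*K(66, s(1)) = 2*(2*66/(3 + 1/1)) = 2*(2*66/(3 + 1)) = 2*(2*66/4) = 2*(2*66*(¼)) = 2*33 = 66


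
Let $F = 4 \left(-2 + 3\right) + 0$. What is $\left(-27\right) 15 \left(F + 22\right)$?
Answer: $-10530$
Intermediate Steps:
$F = 4$ ($F = 4 \cdot 1 + 0 = 4 + 0 = 4$)
$\left(-27\right) 15 \left(F + 22\right) = \left(-27\right) 15 \left(4 + 22\right) = \left(-405\right) 26 = -10530$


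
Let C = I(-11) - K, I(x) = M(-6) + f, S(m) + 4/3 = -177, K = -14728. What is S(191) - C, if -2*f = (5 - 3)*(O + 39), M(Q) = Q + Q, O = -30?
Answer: -44656/3 ≈ -14885.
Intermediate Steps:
M(Q) = 2*Q
S(m) = -535/3 (S(m) = -4/3 - 177 = -535/3)
f = -9 (f = -(5 - 3)*(-30 + 39)/2 = -9 ≈ -9.0000)
I(x) = -21 (I(x) = 2*(-6) - 9 = -12 - 9 = -21)
C = 14707 (C = -21 - 1*(-14728) = -21 + 14728 = 14707)
S(191) - C = -535/3 - 1*14707 = -535/3 - 14707 = -44656/3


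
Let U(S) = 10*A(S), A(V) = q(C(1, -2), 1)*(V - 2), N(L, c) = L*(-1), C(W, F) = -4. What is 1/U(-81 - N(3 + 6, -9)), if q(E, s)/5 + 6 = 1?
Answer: 1/18500 ≈ 5.4054e-5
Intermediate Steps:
N(L, c) = -L
q(E, s) = -25 (q(E, s) = -30 + 5*1 = -30 + 5 = -25)
A(V) = 50 - 25*V (A(V) = -25*(V - 2) = -25*(-2 + V) = 50 - 25*V)
U(S) = 500 - 250*S (U(S) = 10*(50 - 25*S) = 500 - 250*S)
1/U(-81 - N(3 + 6, -9)) = 1/(500 - 250*(-81 - (-1)*(3 + 6))) = 1/(500 - 250*(-81 - (-1)*9)) = 1/(500 - 250*(-81 - 1*(-9))) = 1/(500 - 250*(-81 + 9)) = 1/(500 - 250*(-72)) = 1/(500 + 18000) = 1/18500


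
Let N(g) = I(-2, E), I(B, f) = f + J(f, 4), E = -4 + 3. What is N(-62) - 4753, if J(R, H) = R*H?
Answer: -4758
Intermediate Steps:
E = -1
J(R, H) = H*R
I(B, f) = 5*f (I(B, f) = f + 4*f = 5*f)
N(g) = -5 (N(g) = 5*(-1) = -5)
N(-62) - 4753 = -5 - 4753 = -4758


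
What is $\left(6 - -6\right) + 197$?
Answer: $209$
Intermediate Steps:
$\left(6 - -6\right) + 197 = \left(6 + 6\right) + 197 = 12 + 197 = 209$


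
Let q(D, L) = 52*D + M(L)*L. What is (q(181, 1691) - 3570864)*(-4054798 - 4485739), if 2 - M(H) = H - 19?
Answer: 54534932851614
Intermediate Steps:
M(H) = 21 - H (M(H) = 2 - (H - 19) = 2 - (-19 + H) = 2 + (19 - H) = 21 - H)
q(D, L) = 52*D + L*(21 - L) (q(D, L) = 52*D + (21 - L)*L = 52*D + L*(21 - L))
(q(181, 1691) - 3570864)*(-4054798 - 4485739) = ((52*181 - 1*1691*(-21 + 1691)) - 3570864)*(-4054798 - 4485739) = ((9412 - 1*1691*1670) - 3570864)*(-8540537) = ((9412 - 2823970) - 3570864)*(-8540537) = (-2814558 - 3570864)*(-8540537) = -6385422*(-8540537) = 54534932851614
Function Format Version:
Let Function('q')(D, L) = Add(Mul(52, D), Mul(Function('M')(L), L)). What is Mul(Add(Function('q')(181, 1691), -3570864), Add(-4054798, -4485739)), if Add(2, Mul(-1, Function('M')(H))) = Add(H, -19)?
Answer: 54534932851614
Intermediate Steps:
Function('M')(H) = Add(21, Mul(-1, H)) (Function('M')(H) = Add(2, Mul(-1, Add(H, -19))) = Add(2, Mul(-1, Add(-19, H))) = Add(2, Add(19, Mul(-1, H))) = Add(21, Mul(-1, H)))
Function('q')(D, L) = Add(Mul(52, D), Mul(L, Add(21, Mul(-1, L)))) (Function('q')(D, L) = Add(Mul(52, D), Mul(Add(21, Mul(-1, L)), L)) = Add(Mul(52, D), Mul(L, Add(21, Mul(-1, L)))))
Mul(Add(Function('q')(181, 1691), -3570864), Add(-4054798, -4485739)) = Mul(Add(Add(Mul(52, 181), Mul(-1, 1691, Add(-21, 1691))), -3570864), Add(-4054798, -4485739)) = Mul(Add(Add(9412, Mul(-1, 1691, 1670)), -3570864), -8540537) = Mul(Add(Add(9412, -2823970), -3570864), -8540537) = Mul(Add(-2814558, -3570864), -8540537) = Mul(-6385422, -8540537) = 54534932851614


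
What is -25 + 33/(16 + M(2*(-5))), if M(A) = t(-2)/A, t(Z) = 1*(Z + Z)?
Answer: -1885/82 ≈ -22.988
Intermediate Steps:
t(Z) = 2*Z (t(Z) = 1*(2*Z) = 2*Z)
M(A) = -4/A (M(A) = (2*(-2))/A = -4/A)
-25 + 33/(16 + M(2*(-5))) = -25 + 33/(16 - 4/(2*(-5))) = -25 + 33/(16 - 4/(-10)) = -25 + 33/(16 - 4*(-1/10)) = -25 + 33/(16 + 2/5) = -25 + 33/(82/5) = -25 + (5/82)*33 = -25 + 165/82 = -1885/82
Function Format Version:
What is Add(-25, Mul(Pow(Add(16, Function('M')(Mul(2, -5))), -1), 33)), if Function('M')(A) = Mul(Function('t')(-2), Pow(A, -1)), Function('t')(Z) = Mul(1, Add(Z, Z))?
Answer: Rational(-1885, 82) ≈ -22.988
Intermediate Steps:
Function('t')(Z) = Mul(2, Z) (Function('t')(Z) = Mul(1, Mul(2, Z)) = Mul(2, Z))
Function('M')(A) = Mul(-4, Pow(A, -1)) (Function('M')(A) = Mul(Mul(2, -2), Pow(A, -1)) = Mul(-4, Pow(A, -1)))
Add(-25, Mul(Pow(Add(16, Function('M')(Mul(2, -5))), -1), 33)) = Add(-25, Mul(Pow(Add(16, Mul(-4, Pow(Mul(2, -5), -1))), -1), 33)) = Add(-25, Mul(Pow(Add(16, Mul(-4, Pow(-10, -1))), -1), 33)) = Add(-25, Mul(Pow(Add(16, Mul(-4, Rational(-1, 10))), -1), 33)) = Add(-25, Mul(Pow(Add(16, Rational(2, 5)), -1), 33)) = Add(-25, Mul(Pow(Rational(82, 5), -1), 33)) = Add(-25, Mul(Rational(5, 82), 33)) = Add(-25, Rational(165, 82)) = Rational(-1885, 82)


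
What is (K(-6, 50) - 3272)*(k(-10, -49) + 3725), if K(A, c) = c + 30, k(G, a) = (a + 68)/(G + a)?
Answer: -701461152/59 ≈ -1.1889e+7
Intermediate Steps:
k(G, a) = (68 + a)/(G + a)
K(A, c) = 30 + c
(K(-6, 50) - 3272)*(k(-10, -49) + 3725) = ((30 + 50) - 3272)*((68 - 49)/(-10 - 49) + 3725) = (80 - 3272)*(19/(-59) + 3725) = -3192*(-1/59*19 + 3725) = -3192*(-19/59 + 3725) = -3192*219756/59 = -701461152/59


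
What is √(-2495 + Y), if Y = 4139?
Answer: 2*√411 ≈ 40.546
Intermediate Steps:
√(-2495 + Y) = √(-2495 + 4139) = √1644 = 2*√411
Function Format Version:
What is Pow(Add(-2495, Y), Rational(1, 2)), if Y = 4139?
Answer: Mul(2, Pow(411, Rational(1, 2))) ≈ 40.546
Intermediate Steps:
Pow(Add(-2495, Y), Rational(1, 2)) = Pow(Add(-2495, 4139), Rational(1, 2)) = Pow(1644, Rational(1, 2)) = Mul(2, Pow(411, Rational(1, 2)))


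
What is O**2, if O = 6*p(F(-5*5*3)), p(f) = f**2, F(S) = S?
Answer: 1139062500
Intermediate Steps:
O = 33750 (O = 6*(-5*5*3)**2 = 6*(-25*3)**2 = 6*(-75)**2 = 6*5625 = 33750)
O**2 = 33750**2 = 1139062500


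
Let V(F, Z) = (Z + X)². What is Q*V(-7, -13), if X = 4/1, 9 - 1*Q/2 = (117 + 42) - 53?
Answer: -15714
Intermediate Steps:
Q = -194 (Q = 18 - 2*((117 + 42) - 53) = 18 - 2*(159 - 53) = 18 - 2*106 = 18 - 212 = -194)
X = 4 (X = 4*1 = 4)
V(F, Z) = (4 + Z)² (V(F, Z) = (Z + 4)² = (4 + Z)²)
Q*V(-7, -13) = -194*(4 - 13)² = -194*(-9)² = -194*81 = -15714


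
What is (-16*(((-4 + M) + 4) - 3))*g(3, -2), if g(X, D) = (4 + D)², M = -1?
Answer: 256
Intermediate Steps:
(-16*(((-4 + M) + 4) - 3))*g(3, -2) = (-16*(((-4 - 1) + 4) - 3))*(4 - 2)² = -16*((-5 + 4) - 3)*2² = -16*(-1 - 3)*4 = -16*(-4)*4 = 64*4 = 256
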